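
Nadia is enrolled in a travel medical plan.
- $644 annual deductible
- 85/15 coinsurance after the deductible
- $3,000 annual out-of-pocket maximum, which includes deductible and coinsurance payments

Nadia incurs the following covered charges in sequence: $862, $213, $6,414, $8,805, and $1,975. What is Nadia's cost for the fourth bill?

Bill 1, $862: $644 to deductible, leaving $218; traveler's 15% is $32.70. Cost to traveler: $676.70. OOP to date $676.70.
Bill 2, $213: deductible met; 15% of $213 = $31.95. Cost to traveler: $31.95. OOP to date $708.65.
Bill 3, $6,414: deductible already satisfied, so traveler's share is 15% × $6,414 = $962.10. Cost to traveler: $962.10. OOP to date $1,670.75.
Bill 4, $8,805: 15% coinsurance on $8,805 = $1,320.75. Cost to traveler: $1,320.75. OOP to date $2,991.50.

$1,320.75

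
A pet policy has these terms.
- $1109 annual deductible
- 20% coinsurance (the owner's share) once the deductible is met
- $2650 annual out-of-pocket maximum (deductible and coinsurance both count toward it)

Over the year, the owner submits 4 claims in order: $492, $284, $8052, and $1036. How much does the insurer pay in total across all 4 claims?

Claim 1 ($492): entire amount goes to the deductible. Owner pays $492; OOP now $492. Plan pays $492 − $492 = $0.
Claim 2 ($284): fully absorbed by the deductible. Owner owes $284 (running OOP $776). Plan pays $284 − $284 = $0.
Claim 3 ($8052): $333 to deductible, leaving $7719; 20% of $7719 = $1543.80. Claim cost before the cap: $333 + $1543.80 = $1876.80. Adding that to $776 gives $2652.80, past the $2650 cap; owner pays only $2650 − $776 = $1874. Plan pays $8052 − $1874 = $6178.
Claim 4 ($1036): 20% coinsurance on $1036 = $207.20. OOP would hit $2857.20 > $2650, so the cap limits the owner to $2650 − $2650 = $0. Insurer: $1036 − $0 = $1036.
Insurer total = bills − owner's total = $9864 − $2650 = $7214.

$7214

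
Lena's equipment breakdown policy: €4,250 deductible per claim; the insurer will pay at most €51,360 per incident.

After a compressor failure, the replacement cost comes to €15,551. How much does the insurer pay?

Subtract the deductible: €15,551 − €4,250 = €11,301.
€11,301 is within the €51,360 limit, so the insurer pays €11,301.

€11,301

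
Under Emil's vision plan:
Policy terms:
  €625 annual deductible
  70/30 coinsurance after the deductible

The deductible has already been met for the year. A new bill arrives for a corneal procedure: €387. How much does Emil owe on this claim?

€116.10

With the deductible met, the entire €387 is subject to coinsurance.
Member's 30% share of €387 is €116.10.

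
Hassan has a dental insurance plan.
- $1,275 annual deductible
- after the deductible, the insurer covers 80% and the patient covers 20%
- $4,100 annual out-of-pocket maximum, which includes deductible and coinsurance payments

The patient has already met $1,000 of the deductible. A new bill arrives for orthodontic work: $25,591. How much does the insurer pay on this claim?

$22,491

Deductible still to meet: $1,275 − $1,000 = $275.
That leaves $25,591 − $275 = $25,316 for coinsurance.
20% of $25,316 = $5,063.20 falls to the patient.
That puts the patient's cost at $275 + $5,063.20 = $5,338.20 before any cap.
That would bring total out-of-pocket to $6,338.20, past the $4,100 cap. The patient is capped at $4,100 − $1,000 = $3,100 on this claim.
Insurer pays the balance: $25,591 − $3,100 = $22,491.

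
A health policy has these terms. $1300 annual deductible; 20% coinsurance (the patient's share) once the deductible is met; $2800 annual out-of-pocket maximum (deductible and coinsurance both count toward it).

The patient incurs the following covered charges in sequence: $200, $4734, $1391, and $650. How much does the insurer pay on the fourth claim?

$520

Claim 1 ($200): fully absorbed by the deductible. Patient owes $200 (running OOP $200). Plan pays $200 − $200 = $0.
Claim 2 ($4734): deductible takes $1100, $3634 remains; patient's 20% is $726.80. Patient pays $1826.80; OOP now $2026.80. Plan pays $4734 − $1826.80 = $2907.20.
Claim 3 ($1391): deductible already satisfied, so patient's share is 20% × $1391 = $278.20. Cost to patient: $278.20. OOP to date $2305. Insurer: $1391 − $278.20 = $1112.80.
Claim 4 ($650): deductible already satisfied, so patient's share is 20% × $650 = $130. Patient pays $130; OOP now $2435. Plan pays $650 − $130 = $520.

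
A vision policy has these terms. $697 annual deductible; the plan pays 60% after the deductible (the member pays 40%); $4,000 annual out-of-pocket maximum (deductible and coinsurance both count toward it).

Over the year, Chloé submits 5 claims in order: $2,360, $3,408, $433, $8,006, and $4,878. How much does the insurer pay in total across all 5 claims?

$15,085

#1 ($2,360): deductible takes $697, $1,663 remains; 40% of $1,663 = $665.20. Member pays $1,362.20; OOP now $1,362.20. Insurer: $2,360 − $1,362.20 = $997.80.
#2 ($3,408): deductible already satisfied, so member's share is 40% × $3,408 = $1,363.20. Member owes $1,363.20 (running OOP $2,725.40). Insurer: $3,408 − $1,363.20 = $2,044.80.
#3 ($433): 40% coinsurance on $433 = $173.20. Member owes $173.20 (running OOP $2,898.60). Plan pays $433 − $173.20 = $259.80.
#4 ($8,006): deductible met; 40% of $8,006 = $3,202.40. OOP would hit $6,101 > $4,000, so the cap limits the member to $4,000 − $2,898.60 = $1,101.40. Plan pays $8,006 − $1,101.40 = $6,904.60.
#5 ($4,878): deductible met; 40% of $4,878 = $1,951.20. OOP would hit $5,951.20 > $4,000, so the cap limits the member to $4,000 − $4,000 = $0. Plan pays $4,878 − $0 = $4,878.
Insurer total = bills − member's total = $19,085 − $4,000 = $15,085.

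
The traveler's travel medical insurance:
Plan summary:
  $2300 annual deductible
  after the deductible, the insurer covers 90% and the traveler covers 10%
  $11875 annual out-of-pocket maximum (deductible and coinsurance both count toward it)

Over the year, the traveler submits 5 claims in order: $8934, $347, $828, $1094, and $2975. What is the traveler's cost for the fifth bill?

Claim 1 — $8934: $2300 to deductible, leaving $6634; coinsurance $6634 × 10% = $663.40. Traveler owes $2963.40 (running OOP $2963.40).
Claim 2 — $347: deductible met; 10% of $347 = $34.70. Traveler owes $34.70 (running OOP $2998.10).
Claim 3 — $828: deductible met; 10% of $828 = $82.80. Traveler pays $82.80; OOP now $3080.90.
Claim 4 — $1094: 10% coinsurance on $1094 = $109.40. Traveler pays $109.40; OOP now $3190.30.
Claim 5 — $2975: deductible met; 10% of $2975 = $297.50. Cost to traveler: $297.50. OOP to date $3487.80.

$297.50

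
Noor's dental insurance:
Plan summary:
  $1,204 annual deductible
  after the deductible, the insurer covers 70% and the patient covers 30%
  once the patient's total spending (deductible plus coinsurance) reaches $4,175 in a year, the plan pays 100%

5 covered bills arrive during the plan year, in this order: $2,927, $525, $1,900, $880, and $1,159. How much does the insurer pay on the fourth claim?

$616

#1 ($2,927): $1,204 finishes the deductible; $1,723 goes to coinsurance; coinsurance $1,723 × 30% = $516.90. Patient pays $1,720.90; OOP now $1,720.90. Insurer: $2,927 − $1,720.90 = $1,206.10.
#2 ($525): 30% coinsurance on $525 = $157.50. Cost to patient: $157.50. OOP to date $1,878.40. Plan pays $525 − $157.50 = $367.50.
#3 ($1,900): deductible met; 30% of $1,900 = $570. Patient owes $570 (running OOP $2,448.40). Plan pays $1,900 − $570 = $1,330.
#4 ($880): 30% coinsurance on $880 = $264. Patient owes $264 (running OOP $2,712.40). Insurer: $880 − $264 = $616.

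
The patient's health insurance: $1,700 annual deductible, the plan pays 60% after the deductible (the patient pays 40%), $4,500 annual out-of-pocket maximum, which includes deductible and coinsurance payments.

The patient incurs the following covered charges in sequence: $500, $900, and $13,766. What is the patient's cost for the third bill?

#1 ($500): fully absorbed by the deductible. Patient pays $500; OOP now $500.
#2 ($900): fully absorbed by the deductible. Patient owes $900 (running OOP $1,400).
#3 ($13,766): $300 to deductible, leaving $13,466; 40% of $13,466 = $5,386.40. Deductible plus coinsurance: $300 + $5,386.40 = $5,686.40. That would push OOP to $7,086.40, over the $4,500 cap, so patient pays $4,500 − $1,400 = $3,100.

$3,100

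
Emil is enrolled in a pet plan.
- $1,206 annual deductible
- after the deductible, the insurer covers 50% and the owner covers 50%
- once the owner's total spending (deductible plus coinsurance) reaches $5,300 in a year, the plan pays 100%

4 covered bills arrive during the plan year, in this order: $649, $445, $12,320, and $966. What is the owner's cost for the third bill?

#1 ($649): all of it applies to the deductible. Owner pays $649; OOP now $649.
#2 ($445): entire amount goes to the deductible. Cost to owner: $445. OOP to date $1,094.
#3 ($12,320): $112 to deductible, leaving $12,208; 50% of $12,208 = $6,104. Together that's $112 + $6,104 = $6,216. OOP would hit $7,310 > $5,300, so the cap limits the owner to $5,300 − $1,094 = $4,206.

$4,206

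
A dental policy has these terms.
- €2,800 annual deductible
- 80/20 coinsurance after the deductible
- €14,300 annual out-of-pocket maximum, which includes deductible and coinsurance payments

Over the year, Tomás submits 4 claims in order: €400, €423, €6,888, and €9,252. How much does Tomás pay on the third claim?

€2,959.20

Claim 1 (€400): all of it applies to the deductible. Patient pays €400; OOP now €400.
Claim 2 (€423): all of it applies to the deductible. Patient owes €423 (running OOP €823).
Claim 3 (€6,888): deductible takes €1,977, €4,911 remains; 20% of €4,911 = €982.20. Patient owes €2,959.20 (running OOP €3,782.20).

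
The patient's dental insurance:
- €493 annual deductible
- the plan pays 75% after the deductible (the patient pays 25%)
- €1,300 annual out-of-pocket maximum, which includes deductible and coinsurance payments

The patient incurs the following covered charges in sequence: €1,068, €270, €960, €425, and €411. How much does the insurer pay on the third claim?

Bill 1, €1,068: €493 to deductible, leaving €575; 25% of €575 = €143.75. Patient owes €636.75 (running OOP €636.75). Plan pays €1,068 − €636.75 = €431.25.
Bill 2, €270: 25% coinsurance on €270 = €67.50. Patient pays €67.50; OOP now €704.25. Insurer: €270 − €67.50 = €202.50.
Bill 3, €960: 25% coinsurance on €960 = €240. Cost to patient: €240. OOP to date €944.25. Insurer: €960 − €240 = €720.

€720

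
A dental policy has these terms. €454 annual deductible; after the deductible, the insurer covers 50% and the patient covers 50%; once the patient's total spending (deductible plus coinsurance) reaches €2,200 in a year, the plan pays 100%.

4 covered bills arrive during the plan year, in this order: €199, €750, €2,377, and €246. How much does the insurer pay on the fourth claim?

Bill 1, €199: all of it applies to the deductible. Patient owes €199 (running OOP €199). Plan pays €199 − €199 = €0.
Bill 2, €750: €255 finishes the deductible; €495 goes to coinsurance; 50% of €495 = €247.50. Cost to patient: €502.50. OOP to date €701.50. Plan pays €750 − €502.50 = €247.50.
Bill 3, €2,377: deductible met; 50% of €2,377 = €1,188.50. Patient pays €1,188.50; OOP now €1,890. Plan pays €2,377 − €1,188.50 = €1,188.50.
Bill 4, €246: deductible already satisfied, so patient's share is 50% × €246 = €123. Patient pays €123; OOP now €2,013. Insurer: €246 − €123 = €123.

€123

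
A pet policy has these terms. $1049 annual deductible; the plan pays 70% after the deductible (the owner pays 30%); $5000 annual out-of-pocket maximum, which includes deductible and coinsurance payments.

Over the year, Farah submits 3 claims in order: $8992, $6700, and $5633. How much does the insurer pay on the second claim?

$5131.90

Bill 1, $8992: deductible takes $1049, $7943 remains; coinsurance $7943 × 30% = $2382.90. Owner pays $3431.90; OOP now $3431.90. Insurer: $8992 − $3431.90 = $5560.10.
Bill 2, $6700: deductible met; 30% of $6700 = $2010. Adding that to $3431.90 gives $5441.90, past the $5000 cap; owner pays only $5000 − $3431.90 = $1568.10. Plan pays $6700 − $1568.10 = $5131.90.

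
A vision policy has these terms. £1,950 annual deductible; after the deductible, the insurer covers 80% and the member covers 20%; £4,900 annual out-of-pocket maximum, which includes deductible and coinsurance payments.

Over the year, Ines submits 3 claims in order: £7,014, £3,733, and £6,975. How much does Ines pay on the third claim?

£1,190.60

#1 (£7,014): £1,950 finishes the deductible; £5,064 goes to coinsurance; coinsurance £5,064 × 20% = £1,012.80. Member owes £2,962.80 (running OOP £2,962.80).
#2 (£3,733): deductible already satisfied, so member's share is 20% × £3,733 = £746.60. Member owes £746.60 (running OOP £3,709.40).
#3 (£6,975): 20% coinsurance on £6,975 = £1,395. OOP would hit £5,104.40 > £4,900, so the cap limits the member to £4,900 − £3,709.40 = £1,190.60.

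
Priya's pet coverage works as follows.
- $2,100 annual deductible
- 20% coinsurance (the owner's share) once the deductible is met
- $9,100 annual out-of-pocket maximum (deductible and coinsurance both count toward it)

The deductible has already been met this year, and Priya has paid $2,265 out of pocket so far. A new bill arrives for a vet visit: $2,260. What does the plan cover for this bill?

$1,808

The deductible is already satisfied, so the full bill goes to coinsurance.
Coinsurance: $2,260 × 20% = $452.
Year-to-date out-of-pocket becomes $2,265 + $452 = $2,717, still under the $9,100 maximum, so no cap applies.
The insurer covers the remainder: $2,260 − $452 = $1,808.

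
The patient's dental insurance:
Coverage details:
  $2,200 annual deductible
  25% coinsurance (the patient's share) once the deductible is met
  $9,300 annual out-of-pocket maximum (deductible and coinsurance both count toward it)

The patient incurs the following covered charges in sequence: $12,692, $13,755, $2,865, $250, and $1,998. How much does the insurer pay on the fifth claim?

$1,738.50

Bill 1, $12,692: $2,200 finishes the deductible; $10,492 goes to coinsurance; 25% of $10,492 = $2,623. Cost to patient: $4,823. OOP to date $4,823. Insurer: $12,692 − $4,823 = $7,869.
Bill 2, $13,755: 25% coinsurance on $13,755 = $3,438.75. Patient owes $3,438.75 (running OOP $8,261.75). Plan pays $13,755 − $3,438.75 = $10,316.25.
Bill 3, $2,865: 25% coinsurance on $2,865 = $716.25. Patient pays $716.25; OOP now $8,978. Insurer: $2,865 − $716.25 = $2,148.75.
Bill 4, $250: deductible already satisfied, so patient's share is 25% × $250 = $62.50. Cost to patient: $62.50. OOP to date $9,040.50. Plan pays $250 − $62.50 = $187.50.
Bill 5, $1,998: 25% coinsurance on $1,998 = $499.50. OOP would hit $9,540 > $9,300, so the cap limits the patient to $9,300 − $9,040.50 = $259.50. Plan pays $1,998 − $259.50 = $1,738.50.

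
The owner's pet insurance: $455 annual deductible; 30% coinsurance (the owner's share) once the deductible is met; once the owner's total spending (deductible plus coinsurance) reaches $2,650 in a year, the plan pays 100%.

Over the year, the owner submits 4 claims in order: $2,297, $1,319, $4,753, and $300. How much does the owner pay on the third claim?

$1,246.70

Claim 1 ($2,297): deductible takes $455, $1,842 remains; coinsurance $1,842 × 30% = $552.60. Owner pays $1,007.60; OOP now $1,007.60.
Claim 2 ($1,319): deductible already satisfied, so owner's share is 30% × $1,319 = $395.70. Owner owes $395.70 (running OOP $1,403.30).
Claim 3 ($4,753): deductible met; 30% of $4,753 = $1,425.90. OOP would hit $2,829.20 > $2,650, so the cap limits the owner to $2,650 − $1,403.30 = $1,246.70.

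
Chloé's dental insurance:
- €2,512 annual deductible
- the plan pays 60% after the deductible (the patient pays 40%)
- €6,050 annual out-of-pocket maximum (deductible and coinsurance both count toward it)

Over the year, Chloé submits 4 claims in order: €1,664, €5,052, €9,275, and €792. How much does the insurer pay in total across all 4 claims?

€10,733

#1 (€1,664): fully absorbed by the deductible. Patient pays €1,664; OOP now €1,664. Plan pays €1,664 − €1,664 = €0.
#2 (€5,052): deductible takes €848, €4,204 remains; coinsurance €4,204 × 40% = €1,681.60. Patient owes €2,529.60 (running OOP €4,193.60). Plan pays €5,052 − €2,529.60 = €2,522.40.
#3 (€9,275): deductible met; 40% of €9,275 = €3,710. OOP would hit €7,903.60 > €6,050, so the cap limits the patient to €6,050 − €4,193.60 = €1,856.40. Plan pays €9,275 − €1,856.40 = €7,418.60.
#4 (€792): deductible already satisfied, so patient's share is 40% × €792 = €316.80. Adding that to €6,050 gives €6,366.80, past the €6,050 cap; patient pays only €6,050 − €6,050 = €0. Insurer: €792 − €0 = €792.
Insurer total = bills − patient's total = €16,783 − €6,050 = €10,733.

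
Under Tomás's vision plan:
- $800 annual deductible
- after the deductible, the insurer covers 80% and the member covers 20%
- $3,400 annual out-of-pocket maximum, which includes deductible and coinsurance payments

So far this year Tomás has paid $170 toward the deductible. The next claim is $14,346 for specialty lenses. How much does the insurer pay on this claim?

Deductible still to meet: $800 − $170 = $630.
The remaining $13,716 (= $14,346 − $630) moves to coinsurance.
Coinsurance: $13,716 × 20% = $2,743.20.
Member responsibility before any cap: $630 + $2,743.20 = $3,373.20.
Adding $3,373.20 to the $170 already spent would give $3,543.20, which exceeds the $3,400 cap; the member pays just $3,400 − $170 = $3,230.
The insurer covers the remainder: $14,346 − $3,230 = $11,116.

$11,116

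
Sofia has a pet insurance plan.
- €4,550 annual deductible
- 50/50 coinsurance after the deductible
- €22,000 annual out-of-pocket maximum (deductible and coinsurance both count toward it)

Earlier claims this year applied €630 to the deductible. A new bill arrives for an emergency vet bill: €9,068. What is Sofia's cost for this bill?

€630 of the €4,550 deductible is already met, leaving €3,920.
The remaining €5,148 (= €9,068 − €3,920) moves to coinsurance.
Owner's 50% share of €5,148 is €2,574.
That puts the owner's cost at €3,920 + €2,574 = €6,494 before any cap.
Total out-of-pocket so far would be €630 + €6,494 = €7,124, below the €22,000 cap — no reduction.

€6,494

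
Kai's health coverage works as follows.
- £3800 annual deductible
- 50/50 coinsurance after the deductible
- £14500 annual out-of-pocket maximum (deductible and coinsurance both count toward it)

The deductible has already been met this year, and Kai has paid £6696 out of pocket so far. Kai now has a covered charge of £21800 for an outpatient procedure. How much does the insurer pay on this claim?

With the deductible met, the entire £21800 is subject to coinsurance.
Patient's 50% share of £21800 is £10900.
Year-to-date out-of-pocket would reach £6696 + £10900 = £17596, above the £14500 maximum, so the patient pays only £14500 − £6696 = £7804.
Insurer pays the balance: £21800 − £7804 = £13996.

£13996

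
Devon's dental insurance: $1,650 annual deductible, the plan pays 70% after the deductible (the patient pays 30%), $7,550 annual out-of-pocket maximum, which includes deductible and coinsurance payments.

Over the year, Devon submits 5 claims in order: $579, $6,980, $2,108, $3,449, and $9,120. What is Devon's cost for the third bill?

#1 ($579): fully absorbed by the deductible. Patient pays $579; OOP now $579.
#2 ($6,980): deductible takes $1,071, $5,909 remains; patient's 30% is $1,772.70. Patient pays $2,843.70; OOP now $3,422.70.
#3 ($2,108): deductible met; 30% of $2,108 = $632.40. Patient pays $632.40; OOP now $4,055.10.

$632.40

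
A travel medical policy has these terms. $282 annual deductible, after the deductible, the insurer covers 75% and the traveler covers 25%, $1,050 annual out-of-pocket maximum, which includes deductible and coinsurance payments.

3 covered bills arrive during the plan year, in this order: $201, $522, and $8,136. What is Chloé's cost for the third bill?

Bill 1, $201: fully absorbed by the deductible. Cost to traveler: $201. OOP to date $201.
Bill 2, $522: $81 finishes the deductible; $441 goes to coinsurance; 25% of $441 = $110.25. Cost to traveler: $191.25. OOP to date $392.25.
Bill 3, $8,136: 25% coinsurance on $8,136 = $2,034. That would push OOP to $2,426.25, over the $1,050 cap, so traveler pays $1,050 − $392.25 = $657.75.

$657.75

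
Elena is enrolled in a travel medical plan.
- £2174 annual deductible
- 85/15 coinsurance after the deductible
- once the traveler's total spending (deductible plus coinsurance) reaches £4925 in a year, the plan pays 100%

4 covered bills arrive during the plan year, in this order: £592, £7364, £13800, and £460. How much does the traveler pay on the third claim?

£1883.70

#1 (£592): fully absorbed by the deductible. Traveler pays £592; OOP now £592.
#2 (£7364): £1582 to deductible, leaving £5782; coinsurance £5782 × 15% = £867.30. Traveler owes £2449.30 (running OOP £3041.30).
#3 (£13800): deductible met; 15% of £13800 = £2070. OOP would hit £5111.30 > £4925, so the cap limits the traveler to £4925 − £3041.30 = £1883.70.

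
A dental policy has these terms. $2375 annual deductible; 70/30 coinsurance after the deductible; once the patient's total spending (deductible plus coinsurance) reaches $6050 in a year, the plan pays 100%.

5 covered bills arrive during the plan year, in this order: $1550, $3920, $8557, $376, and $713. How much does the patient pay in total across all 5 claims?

$6050

Bill 1, $1550: entire amount goes to the deductible. Patient pays $1550; OOP now $1550.
Bill 2, $3920: $825 finishes the deductible; $3095 goes to coinsurance; coinsurance $3095 × 30% = $928.50. Patient owes $1753.50 (running OOP $3303.50).
Bill 3, $8557: 30% coinsurance on $8557 = $2567.10. Patient pays $2567.10; OOP now $5870.60.
Bill 4, $376: deductible met; 30% of $376 = $112.80. Cost to patient: $112.80. OOP to date $5983.40.
Bill 5, $713: deductible met; 30% of $713 = $213.90. That would push OOP to $6197.30, over the $6050 cap, so patient pays $6050 − $5983.40 = $66.60.
Total paid by the patient: $1550 + $1753.50 + $2567.10 + $112.80 + $66.60 = $6050.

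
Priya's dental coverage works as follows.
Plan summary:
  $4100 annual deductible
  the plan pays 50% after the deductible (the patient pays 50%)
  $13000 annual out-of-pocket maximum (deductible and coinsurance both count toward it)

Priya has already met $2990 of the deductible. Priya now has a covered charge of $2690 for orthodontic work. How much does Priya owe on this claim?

$1900

Remaining deductible: $4100 − $2990 = $1110.
The remaining $1580 (= $2690 − $1110) moves to coinsurance.
50% of $1580 = $790 falls to the patient.
Patient responsibility before any cap: $1110 + $790 = $1900.
Total out-of-pocket so far would be $2990 + $1900 = $4890, below the $13000 cap — no reduction.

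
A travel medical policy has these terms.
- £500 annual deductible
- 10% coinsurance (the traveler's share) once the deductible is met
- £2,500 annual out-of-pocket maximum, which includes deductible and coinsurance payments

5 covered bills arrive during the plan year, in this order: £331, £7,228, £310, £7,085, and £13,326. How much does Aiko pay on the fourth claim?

#1 (£331): fully absorbed by the deductible. Traveler owes £331 (running OOP £331).
#2 (£7,228): £169 finishes the deductible; £7,059 goes to coinsurance; traveler's 10% is £705.90. Traveler pays £874.90; OOP now £1,205.90.
#3 (£310): deductible already satisfied, so traveler's share is 10% × £310 = £31. Traveler pays £31; OOP now £1,236.90.
#4 (£7,085): 10% coinsurance on £7,085 = £708.50. Cost to traveler: £708.50. OOP to date £1,945.40.

£708.50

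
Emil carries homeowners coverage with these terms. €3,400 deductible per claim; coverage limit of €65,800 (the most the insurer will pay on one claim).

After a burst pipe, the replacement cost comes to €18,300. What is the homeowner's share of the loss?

Subtract the deductible: €18,300 − €3,400 = €14,900.
That's under the €65,800 cap, so the insurer reimburses the full €14,900.
Homeowner's share is the uncovered remainder: €18,300 − €14,900 = €3,400.

€3,400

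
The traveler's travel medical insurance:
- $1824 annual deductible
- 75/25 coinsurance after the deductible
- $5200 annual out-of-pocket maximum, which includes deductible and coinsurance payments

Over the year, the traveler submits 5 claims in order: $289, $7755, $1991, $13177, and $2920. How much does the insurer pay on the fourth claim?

$11853.75

Claim 1 — $289: entire amount goes to the deductible. Cost to traveler: $289. OOP to date $289. Insurer: $289 − $289 = $0.
Claim 2 — $7755: $1535 finishes the deductible; $6220 goes to coinsurance; 25% of $6220 = $1555. Cost to traveler: $3090. OOP to date $3379. Plan pays $7755 − $3090 = $4665.
Claim 3 — $1991: deductible met; 25% of $1991 = $497.75. Traveler owes $497.75 (running OOP $3876.75). Plan pays $1991 − $497.75 = $1493.25.
Claim 4 — $13177: deductible met; 25% of $13177 = $3294.25. Adding that to $3876.75 gives $7171, past the $5200 cap; traveler pays only $5200 − $3876.75 = $1323.25. Insurer: $13177 − $1323.25 = $11853.75.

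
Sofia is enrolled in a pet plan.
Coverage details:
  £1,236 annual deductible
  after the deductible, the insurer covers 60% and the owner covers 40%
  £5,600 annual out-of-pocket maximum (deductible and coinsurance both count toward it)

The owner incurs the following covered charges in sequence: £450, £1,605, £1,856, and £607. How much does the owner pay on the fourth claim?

Claim 1 — £450: all of it applies to the deductible. Owner owes £450 (running OOP £450).
Claim 2 — £1,605: £786 finishes the deductible; £819 goes to coinsurance; 40% of £819 = £327.60. Owner owes £1,113.60 (running OOP £1,563.60).
Claim 3 — £1,856: deductible met; 40% of £1,856 = £742.40. Owner pays £742.40; OOP now £2,306.
Claim 4 — £607: 40% coinsurance on £607 = £242.80. Owner pays £242.80; OOP now £2,548.80.

£242.80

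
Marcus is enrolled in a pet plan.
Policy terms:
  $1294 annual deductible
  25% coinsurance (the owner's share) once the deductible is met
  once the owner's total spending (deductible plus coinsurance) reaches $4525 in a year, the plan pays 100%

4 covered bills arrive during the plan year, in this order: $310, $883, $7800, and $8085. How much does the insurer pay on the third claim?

$5774.25

Claim 1 — $310: all of it applies to the deductible. Owner pays $310; OOP now $310. Insurer: $310 − $310 = $0.
Claim 2 — $883: fully absorbed by the deductible. Cost to owner: $883. OOP to date $1193. Plan pays $883 − $883 = $0.
Claim 3 — $7800: deductible takes $101, $7699 remains; owner's 25% is $1924.75. Cost to owner: $2025.75. OOP to date $3218.75. Insurer: $7800 − $2025.75 = $5774.25.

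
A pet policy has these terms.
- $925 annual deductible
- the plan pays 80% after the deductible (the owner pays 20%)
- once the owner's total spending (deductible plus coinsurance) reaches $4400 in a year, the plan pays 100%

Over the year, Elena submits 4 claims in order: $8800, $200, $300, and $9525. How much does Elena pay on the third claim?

$60

Bill 1, $8800: $925 to deductible, leaving $7875; owner's 20% is $1575. Cost to owner: $2500. OOP to date $2500.
Bill 2, $200: deductible already satisfied, so owner's share is 20% × $200 = $40. Cost to owner: $40. OOP to date $2540.
Bill 3, $300: deductible already satisfied, so owner's share is 20% × $300 = $60. Owner pays $60; OOP now $2600.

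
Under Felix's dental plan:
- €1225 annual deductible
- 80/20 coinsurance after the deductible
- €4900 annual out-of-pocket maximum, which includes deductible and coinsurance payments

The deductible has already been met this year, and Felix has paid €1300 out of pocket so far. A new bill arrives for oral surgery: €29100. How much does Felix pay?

The deductible is already satisfied, so the full bill goes to coinsurance.
Patient's 20% share of €29100 is €5820.
Adding €5820 to the €1300 already spent would give €7120, which exceeds the €4900 cap; the patient pays just €4900 − €1300 = €3600.

€3600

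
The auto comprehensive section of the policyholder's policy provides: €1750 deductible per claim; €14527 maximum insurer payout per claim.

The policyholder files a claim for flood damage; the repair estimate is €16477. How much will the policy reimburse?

€14527

After the deductible, €16477 − €1750 = €14727 remains.
The €14527 per-incident cap binds; insurer pays €14527.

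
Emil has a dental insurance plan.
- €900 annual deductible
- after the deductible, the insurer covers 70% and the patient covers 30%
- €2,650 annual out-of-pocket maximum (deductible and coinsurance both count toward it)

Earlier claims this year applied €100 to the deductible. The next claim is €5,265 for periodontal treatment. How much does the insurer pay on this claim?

€3,125.50

€100 of the €900 deductible is already met, leaving €800.
That leaves €5,265 − €800 = €4,465 for coinsurance.
Patient's 30% share of €4,465 is €1,339.50.
That puts the patient's cost at €800 + €1,339.50 = €2,139.50 before any cap.
Cumulative spending €100 + €2,139.50 = €2,239.50 stays under the €2,650 maximum.
Insurer pays the balance: €5,265 − €2,139.50 = €3,125.50.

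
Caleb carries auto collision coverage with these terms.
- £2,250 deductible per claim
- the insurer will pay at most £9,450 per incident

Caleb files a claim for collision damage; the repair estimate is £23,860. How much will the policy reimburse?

£9,450

Subtract the deductible: £23,860 − £2,250 = £21,610.
£21,610 exceeds the £9,450 limit, so the insurer pays the limit: £9,450.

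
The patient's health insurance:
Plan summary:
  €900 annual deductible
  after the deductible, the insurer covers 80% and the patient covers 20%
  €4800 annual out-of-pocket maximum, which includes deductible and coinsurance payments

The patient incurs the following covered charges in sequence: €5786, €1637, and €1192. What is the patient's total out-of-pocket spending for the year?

€2443

Claim 1 — €5786: €900 to deductible, leaving €4886; 20% of €4886 = €977.20. Cost to patient: €1877.20. OOP to date €1877.20.
Claim 2 — €1637: 20% coinsurance on €1637 = €327.40. Cost to patient: €327.40. OOP to date €2204.60.
Claim 3 — €1192: 20% coinsurance on €1192 = €238.40. Cost to patient: €238.40. OOP to date €2443.
Summing the patient's payments: €1877.20 + €327.40 + €238.40 = €2443.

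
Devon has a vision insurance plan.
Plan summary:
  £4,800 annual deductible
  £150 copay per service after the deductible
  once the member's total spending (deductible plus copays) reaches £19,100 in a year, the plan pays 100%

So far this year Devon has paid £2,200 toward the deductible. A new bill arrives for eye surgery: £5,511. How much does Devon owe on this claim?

£2,750

£2,200 of the £4,800 deductible is already met, leaving £2,600.
That leaves £5,511 − £2,600 = £2,911 for the copay.
Copay on this service: £150.
Member responsibility before any cap: £2,600 + £150 = £2,750.
Total out-of-pocket so far would be £2,200 + £2,750 = £4,950, below the £19,100 cap — no reduction.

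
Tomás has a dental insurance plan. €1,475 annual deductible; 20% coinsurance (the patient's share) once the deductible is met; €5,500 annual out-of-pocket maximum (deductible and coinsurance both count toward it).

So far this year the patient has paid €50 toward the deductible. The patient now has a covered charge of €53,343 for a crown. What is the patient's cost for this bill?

€50 of the €1,475 deductible is already met, leaving €1,425.
The remaining €51,918 (= €53,343 − €1,425) moves to coinsurance.
Coinsurance: €51,918 × 20% = €10,383.60.
That puts the patient's cost at €1,425 + €10,383.60 = €11,808.60 before any cap.
That would bring total out-of-pocket to €11,858.60, past the €5,500 cap. The patient is capped at €5,500 − €50 = €5,450 on this claim.

€5,450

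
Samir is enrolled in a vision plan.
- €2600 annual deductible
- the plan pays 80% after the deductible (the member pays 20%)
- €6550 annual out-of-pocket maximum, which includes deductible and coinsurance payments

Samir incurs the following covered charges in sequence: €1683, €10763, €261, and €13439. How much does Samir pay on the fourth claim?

€1928.60

Claim 1 — €1683: all of it applies to the deductible. Member pays €1683; OOP now €1683.
Claim 2 — €10763: deductible takes €917, €9846 remains; member's 20% is €1969.20. Member owes €2886.20 (running OOP €4569.20).
Claim 3 — €261: 20% coinsurance on €261 = €52.20. Cost to member: €52.20. OOP to date €4621.40.
Claim 4 — €13439: 20% coinsurance on €13439 = €2687.80. OOP would hit €7309.20 > €6550, so the cap limits the member to €6550 − €4621.40 = €1928.60.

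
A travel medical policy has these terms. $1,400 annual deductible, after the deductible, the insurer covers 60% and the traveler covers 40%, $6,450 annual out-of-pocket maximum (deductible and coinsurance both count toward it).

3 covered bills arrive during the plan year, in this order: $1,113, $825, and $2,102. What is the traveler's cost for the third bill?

Claim 1 — $1,113: entire amount goes to the deductible. Traveler owes $1,113 (running OOP $1,113).
Claim 2 — $825: deductible takes $287, $538 remains; 40% of $538 = $215.20. Cost to traveler: $502.20. OOP to date $1,615.20.
Claim 3 — $2,102: deductible already satisfied, so traveler's share is 40% × $2,102 = $840.80. Traveler pays $840.80; OOP now $2,456.

$840.80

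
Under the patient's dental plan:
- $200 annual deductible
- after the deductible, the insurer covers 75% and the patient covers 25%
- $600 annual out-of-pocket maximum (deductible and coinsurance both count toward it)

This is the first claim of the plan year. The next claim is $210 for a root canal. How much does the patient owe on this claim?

$202.50

Deductible not yet touched, so the first $200 of the bill goes to the deductible.
The remaining $10 (= $210 − $200) moves to coinsurance.
25% of $10 = $2.50 falls to the patient.
That puts the patient's cost at $200 + $2.50 = $202.50 before any cap.
Cumulative spending $0 + $202.50 = $202.50 stays under the $600 maximum.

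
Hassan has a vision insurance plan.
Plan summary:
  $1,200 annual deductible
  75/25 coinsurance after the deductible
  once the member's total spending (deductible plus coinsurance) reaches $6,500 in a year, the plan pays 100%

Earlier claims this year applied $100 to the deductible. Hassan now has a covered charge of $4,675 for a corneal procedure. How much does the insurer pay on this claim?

$2,681.25

Deductible still to meet: $1,200 − $100 = $1,100.
After the $1,100 deductible portion, $4,675 − $1,100 = $3,575 is subject to coinsurance.
Member's 25% share of $3,575 is $893.75.
So the member owes $1,100 + $893.75 = $1,993.75 before any cap.
Cumulative spending $100 + $1,993.75 = $2,093.75 stays under the $6,500 maximum.
The plan picks up $4,675 − $1,993.75 = $2,681.25.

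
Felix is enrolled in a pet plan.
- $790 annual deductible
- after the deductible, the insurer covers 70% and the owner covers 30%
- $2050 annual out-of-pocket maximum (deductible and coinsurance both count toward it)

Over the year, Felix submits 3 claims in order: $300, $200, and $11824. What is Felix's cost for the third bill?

Claim 1 ($300): fully absorbed by the deductible. Owner owes $300 (running OOP $300).
Claim 2 ($200): all of it applies to the deductible. Owner pays $200; OOP now $500.
Claim 3 ($11824): $290 to deductible, leaving $11534; 30% of $11534 = $3460.20. Together that's $290 + $3460.20 = $3750.20. That would push OOP to $4250.20, over the $2050 cap, so owner pays $2050 − $500 = $1550.

$1550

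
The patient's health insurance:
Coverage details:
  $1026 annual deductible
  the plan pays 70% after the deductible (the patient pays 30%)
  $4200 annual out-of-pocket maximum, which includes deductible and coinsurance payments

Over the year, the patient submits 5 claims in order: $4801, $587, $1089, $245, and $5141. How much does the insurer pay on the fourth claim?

$171.50

Claim 1 ($4801): deductible takes $1026, $3775 remains; coinsurance $3775 × 30% = $1132.50. Patient pays $2158.50; OOP now $2158.50. Insurer: $4801 − $2158.50 = $2642.50.
Claim 2 ($587): 30% coinsurance on $587 = $176.10. Patient pays $176.10; OOP now $2334.60. Insurer: $587 − $176.10 = $410.90.
Claim 3 ($1089): deductible already satisfied, so patient's share is 30% × $1089 = $326.70. Cost to patient: $326.70. OOP to date $2661.30. Plan pays $1089 − $326.70 = $762.30.
Claim 4 ($245): 30% coinsurance on $245 = $73.50. Patient pays $73.50; OOP now $2734.80. Insurer: $245 − $73.50 = $171.50.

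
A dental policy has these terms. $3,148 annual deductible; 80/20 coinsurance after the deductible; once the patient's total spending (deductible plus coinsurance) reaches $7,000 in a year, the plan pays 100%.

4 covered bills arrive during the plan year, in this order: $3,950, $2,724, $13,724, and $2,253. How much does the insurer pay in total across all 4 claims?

$15,651

#1 ($3,950): $3,148 to deductible, leaving $802; 20% of $802 = $160.40. Patient pays $3,308.40; OOP now $3,308.40. Plan pays $3,950 − $3,308.40 = $641.60.
#2 ($2,724): deductible met; 20% of $2,724 = $544.80. Patient pays $544.80; OOP now $3,853.20. Insurer: $2,724 − $544.80 = $2,179.20.
#3 ($13,724): deductible already satisfied, so patient's share is 20% × $13,724 = $2,744.80. Patient pays $2,744.80; OOP now $6,598. Plan pays $13,724 − $2,744.80 = $10,979.20.
#4 ($2,253): 20% coinsurance on $2,253 = $450.60. That would push OOP to $7,048.60, over the $7,000 cap, so patient pays $7,000 − $6,598 = $402. Insurer: $2,253 − $402 = $1,851.
Insurer total = bills − patient's total = $22,651 − $7,000 = $15,651.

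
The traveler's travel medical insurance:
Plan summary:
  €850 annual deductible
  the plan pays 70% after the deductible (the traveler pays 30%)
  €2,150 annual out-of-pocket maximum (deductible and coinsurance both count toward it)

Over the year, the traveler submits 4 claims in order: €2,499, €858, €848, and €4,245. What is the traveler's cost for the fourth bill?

€293.50

Bill 1, €2,499: €850 to deductible, leaving €1,649; coinsurance €1,649 × 30% = €494.70. Traveler pays €1,344.70; OOP now €1,344.70.
Bill 2, €858: deductible already satisfied, so traveler's share is 30% × €858 = €257.40. Cost to traveler: €257.40. OOP to date €1,602.10.
Bill 3, €848: deductible met; 30% of €848 = €254.40. Traveler pays €254.40; OOP now €1,856.50.
Bill 4, €4,245: 30% coinsurance on €4,245 = €1,273.50. OOP would hit €3,130 > €2,150, so the cap limits the traveler to €2,150 − €1,856.50 = €293.50.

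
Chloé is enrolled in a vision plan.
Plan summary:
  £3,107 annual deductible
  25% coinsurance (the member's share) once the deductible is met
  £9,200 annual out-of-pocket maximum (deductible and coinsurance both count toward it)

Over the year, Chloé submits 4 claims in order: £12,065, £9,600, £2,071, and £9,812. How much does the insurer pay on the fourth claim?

Bill 1, £12,065: £3,107 finishes the deductible; £8,958 goes to coinsurance; coinsurance £8,958 × 25% = £2,239.50. Member pays £5,346.50; OOP now £5,346.50. Plan pays £12,065 − £5,346.50 = £6,718.50.
Bill 2, £9,600: deductible already satisfied, so member's share is 25% × £9,600 = £2,400. Cost to member: £2,400. OOP to date £7,746.50. Plan pays £9,600 − £2,400 = £7,200.
Bill 3, £2,071: deductible met; 25% of £2,071 = £517.75. Member pays £517.75; OOP now £8,264.25. Plan pays £2,071 − £517.75 = £1,553.25.
Bill 4, £9,812: deductible already satisfied, so member's share is 25% × £9,812 = £2,453. Adding that to £8,264.25 gives £10,717.25, past the £9,200 cap; member pays only £9,200 − £8,264.25 = £935.75. Plan pays £9,812 − £935.75 = £8,876.25.

£8,876.25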